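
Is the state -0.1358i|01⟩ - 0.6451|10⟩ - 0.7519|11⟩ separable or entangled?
Entangled

Writing the state as a|00⟩ + b|01⟩ + c|10⟩ + d|11⟩, it is a product state iff ad − bc = 0.
Here (a, b, c, d) = (0, -0.1358i, -0.6451, -0.7519): ad − bc = (0)(-0.7519) − (-0.1358i)(-0.6451) = -0.0876i ≠ 0, so the state is entangled.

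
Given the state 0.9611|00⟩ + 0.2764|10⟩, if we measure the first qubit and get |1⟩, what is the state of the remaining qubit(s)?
|0⟩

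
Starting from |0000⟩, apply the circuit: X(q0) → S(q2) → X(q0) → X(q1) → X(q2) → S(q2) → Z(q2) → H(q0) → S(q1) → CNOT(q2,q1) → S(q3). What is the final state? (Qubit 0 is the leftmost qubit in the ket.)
1/√2|0010⟩ + 1/√2|1010⟩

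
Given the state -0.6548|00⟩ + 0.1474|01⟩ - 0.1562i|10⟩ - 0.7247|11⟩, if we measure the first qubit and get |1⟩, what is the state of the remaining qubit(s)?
-0.2107i|0⟩ - 0.9776|1⟩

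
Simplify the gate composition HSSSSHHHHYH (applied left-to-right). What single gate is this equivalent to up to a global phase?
Y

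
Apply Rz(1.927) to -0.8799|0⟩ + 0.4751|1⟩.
(-0.5021 + 0.7226i)|0⟩ + (0.2711 + 0.3901i)|1⟩

Rz(1.927) = [[e^(−iθ/2), 0], [0, e^(iθ/2)]] with e^(±iθ/2) = cos(θ/2) ± i·sin(θ/2); θ = 1.927, cos(θ/2) ≈ 0.570649, sin(θ/2) ≈ 0.821194.
With a = amp(|0⟩) = -0.8799 and b = amp(|1⟩) = 0.4751:
new amp(|0⟩) = (0.570649 - 0.821194i)·a = (-0.5021 + 0.7226i)
new amp(|1⟩) = (0.570649 + 0.821194i)·b = (0.2711 + 0.3901i)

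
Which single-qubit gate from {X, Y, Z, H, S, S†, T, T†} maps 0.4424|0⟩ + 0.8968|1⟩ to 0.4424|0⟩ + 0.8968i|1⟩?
S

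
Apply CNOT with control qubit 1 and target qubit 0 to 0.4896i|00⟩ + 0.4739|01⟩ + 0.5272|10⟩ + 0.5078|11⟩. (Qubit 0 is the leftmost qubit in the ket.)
0.4896i|00⟩ + 0.5078|01⟩ + 0.5272|10⟩ + 0.4739|11⟩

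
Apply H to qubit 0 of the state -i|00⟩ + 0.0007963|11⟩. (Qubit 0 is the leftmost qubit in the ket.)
-(1/√2)i|00⟩ + 0.0005631|01⟩ - (1/√2)i|10⟩ - 0.0005631|11⟩

H on qubit 0 mixes each pair of kets that differ only in qubit 0: amplitudes (a, b) of (|…0…⟩, |…1…⟩) become ((a + b)/√2, (a − b)/√2). Kets absent from the input have amplitude 0.
(|00⟩, |10⟩): (a, b) = (-i, 0) → (-(1/√2)i, -(1/√2)i)
(|01⟩, |11⟩): (a, b) = (0, 0.0007963) → (0.0005631, -0.0005631)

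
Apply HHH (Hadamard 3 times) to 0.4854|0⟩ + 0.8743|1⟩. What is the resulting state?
0.9615|0⟩ - 0.275|1⟩

H² = I, so H^3 = H: a single Hadamard. With (a, b) = (0.4854, 0.8743), H gives ((a + b)/√2, (a − b)/√2) = (0.9615, -0.275).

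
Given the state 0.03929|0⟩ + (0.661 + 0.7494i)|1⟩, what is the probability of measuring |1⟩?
0.9985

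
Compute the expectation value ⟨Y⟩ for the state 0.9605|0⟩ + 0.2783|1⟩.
0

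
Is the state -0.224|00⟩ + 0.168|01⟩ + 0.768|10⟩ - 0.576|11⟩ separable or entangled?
Separable

Writing the state as a|00⟩ + b|01⟩ + c|10⟩ + d|11⟩, it is a product state iff ad − bc = 0.
Here (a, b, c, d) = (-0.224, 0.168, 0.768, -0.576): ad − bc = (-0.224)(-0.576) − (0.168)(0.768) = 0, so the state is separable.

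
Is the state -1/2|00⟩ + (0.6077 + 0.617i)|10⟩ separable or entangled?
Separable

Writing the state as a|00⟩ + b|01⟩ + c|10⟩ + d|11⟩, it is a product state iff ad − bc = 0.
Here (a, b, c, d) = (-1/2, 0, (0.6077 + 0.617i), 0): ad − bc = (-1/2)(0) − (0)(0.6077 + 0.617i) = 0, so the state is separable.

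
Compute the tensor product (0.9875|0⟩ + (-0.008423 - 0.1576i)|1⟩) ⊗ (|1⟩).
0.9875|01⟩ + (-0.008423 - 0.1576i)|11⟩

amp(|b₁b₂…⟩) = product of the factor amplitudes for bits b₁, b₂, …; only kets whose every factor amplitude is nonzero survive.
|01⟩: (0.9875)(1) = 0.9875
|11⟩: (-0.008423 - 0.1576i)(1) = (-0.008423 - 0.1576i)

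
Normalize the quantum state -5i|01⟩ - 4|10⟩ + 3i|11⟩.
-(1/√2)i|01⟩ - 0.5657|10⟩ + 0.4243i|11⟩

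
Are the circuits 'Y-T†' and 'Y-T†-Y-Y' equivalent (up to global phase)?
Yes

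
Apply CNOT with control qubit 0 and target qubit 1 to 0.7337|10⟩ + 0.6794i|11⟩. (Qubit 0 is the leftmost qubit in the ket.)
0.6794i|10⟩ + 0.7337|11⟩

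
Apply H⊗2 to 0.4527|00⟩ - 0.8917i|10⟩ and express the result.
(0.2264 - 0.4459i)|00⟩ + (0.2264 - 0.4459i)|01⟩ + (0.2264 + 0.4459i)|10⟩ + (0.2264 + 0.4459i)|11⟩

H⊗2 gives amp(|y⟩) = (1/2) Σ_x (−1)^(x·y) amp(|x⟩), where x·y is the number of positions in which both x and y have a 1.
|00⟩: (0.4527 - 0.8917i)/2 = (0.2264 - 0.4459i)
|01⟩: (0.4527 - 0.8917i)/2 = (0.2264 - 0.4459i)
|10⟩: (0.4527 + 0.8917i)/2 = (0.2264 + 0.4459i)
|11⟩: (0.4527 + 0.8917i)/2 = (0.2264 + 0.4459i)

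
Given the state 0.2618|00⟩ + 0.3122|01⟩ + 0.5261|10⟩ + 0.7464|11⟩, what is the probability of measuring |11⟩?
0.5571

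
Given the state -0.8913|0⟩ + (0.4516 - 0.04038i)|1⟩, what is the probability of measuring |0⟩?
0.7944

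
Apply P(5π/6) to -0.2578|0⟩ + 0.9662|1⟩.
-0.2578|0⟩ + (-0.8368 + 0.4831i)|1⟩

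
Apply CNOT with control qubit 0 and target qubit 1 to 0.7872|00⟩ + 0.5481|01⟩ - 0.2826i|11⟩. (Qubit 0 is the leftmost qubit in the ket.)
0.7872|00⟩ + 0.5481|01⟩ - 0.2826i|10⟩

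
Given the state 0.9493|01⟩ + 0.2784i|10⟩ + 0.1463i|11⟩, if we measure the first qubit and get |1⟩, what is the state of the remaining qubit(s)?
0.8852i|0⟩ + 0.4652i|1⟩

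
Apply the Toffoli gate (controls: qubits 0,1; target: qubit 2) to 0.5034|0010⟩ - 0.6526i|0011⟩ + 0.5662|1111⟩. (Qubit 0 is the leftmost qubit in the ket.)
0.5034|0010⟩ - 0.6526i|0011⟩ + 0.5662|1101⟩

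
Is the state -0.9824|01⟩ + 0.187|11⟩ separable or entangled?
Separable

Writing the state as a|00⟩ + b|01⟩ + c|10⟩ + d|11⟩, it is a product state iff ad − bc = 0.
Here (a, b, c, d) = (0, -0.9824, 0, 0.187): ad − bc = (0)(0.187) − (-0.9824)(0) = 0, so the state is separable.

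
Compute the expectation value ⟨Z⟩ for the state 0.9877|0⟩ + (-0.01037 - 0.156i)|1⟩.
0.9511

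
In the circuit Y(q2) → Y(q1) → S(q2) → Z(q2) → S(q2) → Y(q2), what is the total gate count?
6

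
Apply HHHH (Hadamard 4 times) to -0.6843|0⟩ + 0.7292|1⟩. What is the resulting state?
-0.6843|0⟩ + 0.7292|1⟩

H² = I, so an even number of Hadamards cancels: H^4 = I and the state is unchanged.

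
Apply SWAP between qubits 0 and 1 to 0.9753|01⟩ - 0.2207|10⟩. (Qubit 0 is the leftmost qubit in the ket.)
-0.2207|01⟩ + 0.9753|10⟩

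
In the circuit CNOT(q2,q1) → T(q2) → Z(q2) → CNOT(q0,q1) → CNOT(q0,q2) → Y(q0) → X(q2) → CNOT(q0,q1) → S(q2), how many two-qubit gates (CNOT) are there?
4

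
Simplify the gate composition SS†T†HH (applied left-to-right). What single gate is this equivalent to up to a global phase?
T†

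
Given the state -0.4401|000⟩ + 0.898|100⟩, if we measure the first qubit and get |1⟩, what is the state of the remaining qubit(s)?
|00⟩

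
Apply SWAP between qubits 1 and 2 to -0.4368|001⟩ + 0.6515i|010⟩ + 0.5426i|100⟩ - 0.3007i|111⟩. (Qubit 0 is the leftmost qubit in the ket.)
0.6515i|001⟩ - 0.4368|010⟩ + 0.5426i|100⟩ - 0.3007i|111⟩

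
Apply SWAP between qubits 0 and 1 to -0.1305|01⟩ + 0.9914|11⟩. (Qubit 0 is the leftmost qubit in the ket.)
-0.1305|10⟩ + 0.9914|11⟩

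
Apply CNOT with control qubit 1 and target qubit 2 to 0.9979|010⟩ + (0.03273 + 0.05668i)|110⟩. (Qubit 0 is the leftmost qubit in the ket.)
0.9979|011⟩ + (0.03273 + 0.05668i)|111⟩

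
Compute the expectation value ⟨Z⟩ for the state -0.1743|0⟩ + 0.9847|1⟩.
-0.9393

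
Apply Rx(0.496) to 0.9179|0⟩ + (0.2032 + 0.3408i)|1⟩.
(0.9735 - 0.04988i)|0⟩ + (0.197 + 0.1051i)|1⟩

Rx(0.496) = [[cos(θ/2), −i·sin(θ/2)], [−i·sin(θ/2), cos(θ/2)]]; θ = 0.496, cos(θ/2) ≈ 0.969405, sin(θ/2) ≈ 0.245466.
With a = amp(|0⟩) = 0.9179 and b = amp(|1⟩) = (0.2032 + 0.3408i):
new amp(|0⟩) = (0.969405)·a + (-0.245466i)·b = (0.9735 - 0.04988i)
new amp(|1⟩) = (-0.245466i)·a + (0.969405)·b = (0.197 + 0.1051i)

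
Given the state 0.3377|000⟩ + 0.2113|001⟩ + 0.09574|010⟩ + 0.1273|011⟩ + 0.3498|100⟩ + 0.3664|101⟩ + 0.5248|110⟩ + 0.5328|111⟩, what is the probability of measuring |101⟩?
0.1342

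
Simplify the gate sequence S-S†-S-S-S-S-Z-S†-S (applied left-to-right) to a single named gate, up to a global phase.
Z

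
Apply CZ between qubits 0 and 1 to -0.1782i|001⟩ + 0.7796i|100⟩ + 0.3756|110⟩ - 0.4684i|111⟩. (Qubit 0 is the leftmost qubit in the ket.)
-0.1782i|001⟩ + 0.7796i|100⟩ - 0.3756|110⟩ + 0.4684i|111⟩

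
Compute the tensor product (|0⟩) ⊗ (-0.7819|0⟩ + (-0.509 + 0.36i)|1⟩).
-0.7819|00⟩ + (-0.509 + 0.36i)|01⟩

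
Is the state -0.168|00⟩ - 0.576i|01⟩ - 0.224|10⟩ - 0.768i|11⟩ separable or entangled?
Separable

Writing the state as a|00⟩ + b|01⟩ + c|10⟩ + d|11⟩, it is a product state iff ad − bc = 0.
Here (a, b, c, d) = (-0.168, -0.576i, -0.224, -0.768i): ad − bc = (-0.168)(-0.768i) − (-0.576i)(-0.224) = 0, so the state is separable.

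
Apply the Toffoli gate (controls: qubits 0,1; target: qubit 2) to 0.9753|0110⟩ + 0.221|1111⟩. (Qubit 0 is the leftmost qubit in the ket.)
0.9753|0110⟩ + 0.221|1101⟩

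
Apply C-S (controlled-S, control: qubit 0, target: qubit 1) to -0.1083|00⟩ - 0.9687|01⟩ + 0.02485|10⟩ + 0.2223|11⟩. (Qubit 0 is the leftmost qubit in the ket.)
-0.1083|00⟩ - 0.9687|01⟩ + 0.02485|10⟩ + 0.2223i|11⟩

C-S leaves the control-|0⟩ kets |00⟩, |01⟩ unchanged and applies S to qubit 1 on the control-|1⟩ pair (|10⟩, |11⟩).
S = [[1, 0], [0, i]].
With a = amp(|10⟩) = 0.02485 and b = amp(|11⟩) = 0.2223:
new amp(|10⟩) = (1)·a = 0.02485
new amp(|11⟩) = (i)·b = 0.2223i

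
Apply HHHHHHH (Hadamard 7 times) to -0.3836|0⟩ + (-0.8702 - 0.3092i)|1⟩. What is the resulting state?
(-0.8866 - 0.2186i)|0⟩ + (0.3441 + 0.2186i)|1⟩

H² = I, so H^7 = H: a single Hadamard. With (a, b) = (-0.3836, (-0.8702 - 0.3092i)), H gives ((a + b)/√2, (a − b)/√2) = ((-0.8866 - 0.2186i), (0.3441 + 0.2186i)).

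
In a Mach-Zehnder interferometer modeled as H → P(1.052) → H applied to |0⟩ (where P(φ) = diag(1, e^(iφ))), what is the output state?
(0.7479 + 0.4342i)|0⟩ + (0.2521 - 0.4342i)|1⟩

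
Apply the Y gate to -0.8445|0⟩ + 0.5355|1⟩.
-0.5355i|0⟩ - 0.8445i|1⟩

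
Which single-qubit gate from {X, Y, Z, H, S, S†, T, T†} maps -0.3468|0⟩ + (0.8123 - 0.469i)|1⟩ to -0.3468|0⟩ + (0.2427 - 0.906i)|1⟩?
T†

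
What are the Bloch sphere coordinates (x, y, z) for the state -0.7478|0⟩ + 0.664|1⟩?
(-0.9931, 0, 0.1183)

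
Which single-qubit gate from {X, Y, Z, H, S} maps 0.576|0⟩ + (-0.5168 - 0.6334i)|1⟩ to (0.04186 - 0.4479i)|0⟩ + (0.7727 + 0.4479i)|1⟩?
H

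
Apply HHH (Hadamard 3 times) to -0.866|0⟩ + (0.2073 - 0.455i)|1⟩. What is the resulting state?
(-0.4658 - 0.3217i)|0⟩ + (-0.7589 + 0.3217i)|1⟩

H² = I, so H^3 = H: a single Hadamard. With (a, b) = (-0.866, (0.2073 - 0.455i)), H gives ((a + b)/√2, (a − b)/√2) = ((-0.4658 - 0.3217i), (-0.7589 + 0.3217i)).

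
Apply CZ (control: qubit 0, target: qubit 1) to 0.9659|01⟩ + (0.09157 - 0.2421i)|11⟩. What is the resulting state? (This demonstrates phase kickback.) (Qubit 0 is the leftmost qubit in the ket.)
0.9659|01⟩ + (-0.09157 + 0.2421i)|11⟩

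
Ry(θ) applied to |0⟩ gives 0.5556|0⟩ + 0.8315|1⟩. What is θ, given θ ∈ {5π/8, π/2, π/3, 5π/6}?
5π/8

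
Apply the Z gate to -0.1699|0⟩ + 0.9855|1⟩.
-0.1699|0⟩ - 0.9855|1⟩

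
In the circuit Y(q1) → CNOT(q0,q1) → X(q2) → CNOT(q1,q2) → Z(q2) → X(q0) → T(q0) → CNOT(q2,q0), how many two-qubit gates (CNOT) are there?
3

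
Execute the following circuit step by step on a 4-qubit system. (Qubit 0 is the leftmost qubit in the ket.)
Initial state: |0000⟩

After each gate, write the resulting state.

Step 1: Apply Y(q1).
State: i|0100⟩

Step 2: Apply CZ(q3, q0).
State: i|0100⟩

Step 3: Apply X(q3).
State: i|0101⟩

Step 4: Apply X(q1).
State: i|0001⟩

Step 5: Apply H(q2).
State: (1/√2)i|0001⟩ + (1/√2)i|0011⟩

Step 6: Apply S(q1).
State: (1/√2)i|0001⟩ + (1/√2)i|0011⟩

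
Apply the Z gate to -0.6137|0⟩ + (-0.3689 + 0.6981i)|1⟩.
-0.6137|0⟩ + (0.3689 - 0.6981i)|1⟩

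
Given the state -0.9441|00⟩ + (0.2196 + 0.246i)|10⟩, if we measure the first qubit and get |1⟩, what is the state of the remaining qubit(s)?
(0.6659 + 0.746i)|0⟩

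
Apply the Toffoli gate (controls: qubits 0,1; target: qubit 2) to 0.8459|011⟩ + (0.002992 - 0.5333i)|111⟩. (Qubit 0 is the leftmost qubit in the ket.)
0.8459|011⟩ + (0.002992 - 0.5333i)|110⟩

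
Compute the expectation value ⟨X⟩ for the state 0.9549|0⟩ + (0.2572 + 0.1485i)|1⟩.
0.4912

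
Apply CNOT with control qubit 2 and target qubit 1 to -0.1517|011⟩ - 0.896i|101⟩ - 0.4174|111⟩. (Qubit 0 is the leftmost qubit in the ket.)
-0.1517|001⟩ - 0.4174|101⟩ - 0.896i|111⟩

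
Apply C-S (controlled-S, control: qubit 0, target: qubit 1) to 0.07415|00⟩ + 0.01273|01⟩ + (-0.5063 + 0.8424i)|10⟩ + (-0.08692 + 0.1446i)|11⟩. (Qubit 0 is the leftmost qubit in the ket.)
0.07415|00⟩ + 0.01273|01⟩ + (-0.5063 + 0.8424i)|10⟩ + (-0.1446 - 0.08692i)|11⟩

C-S leaves the control-|0⟩ kets |00⟩, |01⟩ unchanged and applies S to qubit 1 on the control-|1⟩ pair (|10⟩, |11⟩).
S = [[1, 0], [0, i]].
With a = amp(|10⟩) = (-0.5063 + 0.8424i) and b = amp(|11⟩) = (-0.08692 + 0.1446i):
new amp(|10⟩) = (1)·a = (-0.5063 + 0.8424i)
new amp(|11⟩) = (i)·b = (-0.1446 - 0.08692i)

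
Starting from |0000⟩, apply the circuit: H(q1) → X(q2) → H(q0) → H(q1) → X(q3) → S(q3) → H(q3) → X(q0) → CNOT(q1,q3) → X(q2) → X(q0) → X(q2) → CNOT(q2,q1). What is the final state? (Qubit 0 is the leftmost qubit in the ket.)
(1/2)i|0110⟩ - (1/2)i|0111⟩ + (1/2)i|1110⟩ - (1/2)i|1111⟩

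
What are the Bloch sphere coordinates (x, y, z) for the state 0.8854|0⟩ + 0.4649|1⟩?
(0.8232, 0, 0.5678)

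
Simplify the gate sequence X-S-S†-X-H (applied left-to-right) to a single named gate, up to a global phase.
H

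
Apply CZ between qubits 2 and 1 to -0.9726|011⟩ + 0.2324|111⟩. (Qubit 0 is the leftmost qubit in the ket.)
0.9726|011⟩ - 0.2324|111⟩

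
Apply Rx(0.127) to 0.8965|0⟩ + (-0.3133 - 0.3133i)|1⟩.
(0.8748 + 0.01988i)|0⟩ + (-0.3127 - 0.3696i)|1⟩

Rx(0.127) = [[cos(θ/2), −i·sin(θ/2)], [−i·sin(θ/2), cos(θ/2)]]; θ = 0.127, cos(θ/2) ≈ 0.997985, sin(θ/2) ≈ 0.0634573.
With a = amp(|0⟩) = 0.8965 and b = amp(|1⟩) = (-0.3133 - 0.3133i):
new amp(|0⟩) = (0.997985)·a + (-0.0634573i)·b = (0.8748 + 0.01988i)
new amp(|1⟩) = (-0.0634573i)·a + (0.997985)·b = (-0.3127 - 0.3696i)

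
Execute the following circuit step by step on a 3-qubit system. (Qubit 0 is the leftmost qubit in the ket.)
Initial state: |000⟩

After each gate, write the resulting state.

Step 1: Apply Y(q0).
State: i|100⟩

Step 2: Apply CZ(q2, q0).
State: i|100⟩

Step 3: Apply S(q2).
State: i|100⟩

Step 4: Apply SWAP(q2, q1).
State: i|100⟩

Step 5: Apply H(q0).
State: (1/√2)i|000⟩ - (1/√2)i|100⟩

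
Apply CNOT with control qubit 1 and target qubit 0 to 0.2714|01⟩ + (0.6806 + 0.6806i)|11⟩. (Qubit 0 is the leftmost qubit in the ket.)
(0.6806 + 0.6806i)|01⟩ + 0.2714|11⟩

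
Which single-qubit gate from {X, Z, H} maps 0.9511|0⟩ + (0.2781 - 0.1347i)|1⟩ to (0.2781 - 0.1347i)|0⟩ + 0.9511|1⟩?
X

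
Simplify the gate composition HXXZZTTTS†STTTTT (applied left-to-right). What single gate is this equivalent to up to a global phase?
H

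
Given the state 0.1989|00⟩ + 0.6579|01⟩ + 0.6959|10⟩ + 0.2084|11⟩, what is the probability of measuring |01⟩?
0.4328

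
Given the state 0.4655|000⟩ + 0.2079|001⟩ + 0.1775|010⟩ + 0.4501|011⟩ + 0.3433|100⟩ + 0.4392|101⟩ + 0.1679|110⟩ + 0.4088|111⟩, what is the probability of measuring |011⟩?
0.2026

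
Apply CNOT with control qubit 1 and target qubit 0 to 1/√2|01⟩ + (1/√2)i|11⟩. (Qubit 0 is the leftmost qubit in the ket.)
(1/√2)i|01⟩ + 1/√2|11⟩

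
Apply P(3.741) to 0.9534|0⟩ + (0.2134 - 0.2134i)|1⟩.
0.9534|0⟩ + (-0.2966 + 0.05581i)|1⟩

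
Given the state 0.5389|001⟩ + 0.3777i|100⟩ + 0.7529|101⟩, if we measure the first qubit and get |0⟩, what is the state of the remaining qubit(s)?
|01⟩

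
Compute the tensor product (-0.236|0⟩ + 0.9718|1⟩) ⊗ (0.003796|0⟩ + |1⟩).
-0.0008959|00⟩ - 0.236|01⟩ + 0.003689|10⟩ + 0.9718|11⟩

amp(|b₁b₂…⟩) = product of the factor amplitudes for bits b₁, b₂, …; only kets whose every factor amplitude is nonzero survive.
|00⟩: (-0.236)(0.003796) = -0.0008959
|01⟩: (-0.236)(1) = -0.236
|10⟩: (0.9718)(0.003796) = 0.003689
|11⟩: (0.9718)(1) = 0.9718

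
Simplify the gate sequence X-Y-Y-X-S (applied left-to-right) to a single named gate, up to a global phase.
S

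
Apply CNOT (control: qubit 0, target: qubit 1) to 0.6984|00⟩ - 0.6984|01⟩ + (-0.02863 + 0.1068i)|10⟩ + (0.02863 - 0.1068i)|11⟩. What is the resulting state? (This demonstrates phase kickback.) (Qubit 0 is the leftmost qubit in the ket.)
0.6984|00⟩ - 0.6984|01⟩ + (0.02863 - 0.1068i)|10⟩ + (-0.02863 + 0.1068i)|11⟩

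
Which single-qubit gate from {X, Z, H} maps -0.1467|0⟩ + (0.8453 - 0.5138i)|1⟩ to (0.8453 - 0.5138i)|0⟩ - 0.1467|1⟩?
X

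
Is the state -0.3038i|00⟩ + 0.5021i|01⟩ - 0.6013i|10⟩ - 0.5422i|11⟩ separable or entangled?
Entangled

Writing the state as a|00⟩ + b|01⟩ + c|10⟩ + d|11⟩, it is a product state iff ad − bc = 0.
Here (a, b, c, d) = (-0.3038i, 0.5021i, -0.6013i, -0.5422i): ad − bc = (-0.3038i)(-0.5422i) − (0.5021i)(-0.6013i) = -0.4666 ≠ 0, so the state is entangled.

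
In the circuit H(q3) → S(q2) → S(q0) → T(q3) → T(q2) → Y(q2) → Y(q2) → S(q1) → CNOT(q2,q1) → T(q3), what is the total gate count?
10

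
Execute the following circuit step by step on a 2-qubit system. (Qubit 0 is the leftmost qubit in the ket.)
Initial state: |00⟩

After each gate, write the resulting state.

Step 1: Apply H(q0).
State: 1/√2|00⟩ + 1/√2|10⟩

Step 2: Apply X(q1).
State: 1/√2|01⟩ + 1/√2|11⟩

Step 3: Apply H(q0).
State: |01⟩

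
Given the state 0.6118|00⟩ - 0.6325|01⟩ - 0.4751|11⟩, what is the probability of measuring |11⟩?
0.2257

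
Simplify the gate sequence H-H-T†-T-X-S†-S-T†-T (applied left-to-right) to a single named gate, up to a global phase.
X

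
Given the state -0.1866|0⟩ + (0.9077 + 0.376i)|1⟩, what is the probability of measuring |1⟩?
0.9653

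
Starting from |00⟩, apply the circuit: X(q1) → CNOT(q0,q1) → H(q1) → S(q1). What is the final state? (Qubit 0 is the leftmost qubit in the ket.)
1/√2|00⟩ - (1/√2)i|01⟩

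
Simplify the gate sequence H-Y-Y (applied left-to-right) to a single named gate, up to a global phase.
H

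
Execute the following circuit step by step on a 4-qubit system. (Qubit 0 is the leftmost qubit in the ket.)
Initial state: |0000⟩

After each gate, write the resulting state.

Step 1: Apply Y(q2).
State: i|0010⟩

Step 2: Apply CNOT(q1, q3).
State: i|0010⟩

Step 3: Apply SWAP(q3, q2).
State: i|0001⟩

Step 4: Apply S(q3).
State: -|0001⟩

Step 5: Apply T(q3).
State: (-1/√2 - (1/√2)i)|0001⟩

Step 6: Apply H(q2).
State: (-1/2 - (1/2)i)|0001⟩ + (-1/2 - (1/2)i)|0011⟩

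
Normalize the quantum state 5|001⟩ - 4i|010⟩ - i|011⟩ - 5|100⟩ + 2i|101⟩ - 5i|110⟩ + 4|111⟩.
0.4725|001⟩ - (1/√7)i|010⟩ - 0.09449i|011⟩ - 0.4725|100⟩ + 0.189i|101⟩ - 0.4725i|110⟩ + 1/√7|111⟩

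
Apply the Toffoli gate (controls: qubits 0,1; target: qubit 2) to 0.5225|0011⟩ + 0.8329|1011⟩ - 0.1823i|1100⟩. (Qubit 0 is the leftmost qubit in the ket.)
0.5225|0011⟩ + 0.8329|1011⟩ - 0.1823i|1110⟩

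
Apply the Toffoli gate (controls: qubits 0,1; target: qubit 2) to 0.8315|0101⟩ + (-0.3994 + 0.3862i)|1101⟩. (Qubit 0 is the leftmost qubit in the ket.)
0.8315|0101⟩ + (-0.3994 + 0.3862i)|1111⟩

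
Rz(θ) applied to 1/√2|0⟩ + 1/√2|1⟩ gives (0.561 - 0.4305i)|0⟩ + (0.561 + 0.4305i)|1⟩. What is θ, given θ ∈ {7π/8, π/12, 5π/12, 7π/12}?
5π/12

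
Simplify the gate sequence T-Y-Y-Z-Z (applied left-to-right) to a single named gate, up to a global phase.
T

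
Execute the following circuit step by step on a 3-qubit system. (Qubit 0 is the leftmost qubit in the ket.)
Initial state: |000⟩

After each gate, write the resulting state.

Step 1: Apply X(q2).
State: |001⟩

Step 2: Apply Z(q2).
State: -|001⟩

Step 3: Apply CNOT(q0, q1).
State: -|001⟩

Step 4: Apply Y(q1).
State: -i|011⟩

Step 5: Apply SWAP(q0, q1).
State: -i|101⟩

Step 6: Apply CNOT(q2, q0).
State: -i|001⟩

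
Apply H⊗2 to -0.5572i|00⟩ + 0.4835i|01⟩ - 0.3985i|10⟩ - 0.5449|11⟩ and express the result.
(-0.2725 - 0.2361i)|00⟩ + (0.2725 - 0.7196i)|01⟩ + (0.2725 + 0.1624i)|10⟩ + (-0.2725 - 0.3211i)|11⟩

H⊗2 gives amp(|y⟩) = (1/2) Σ_x (−1)^(x·y) amp(|x⟩), where x·y is the number of positions in which both x and y have a 1.
|00⟩: (-0.5572i + 0.4835i - 0.3985i - 0.5449)/2 = (-0.2725 - 0.2361i)
|01⟩: (-0.5572i - 0.4835i - 0.3985i + 0.5449)/2 = (0.2725 - 0.7196i)
|10⟩: (-0.5572i + 0.4835i + 0.3985i + 0.5449)/2 = (0.2725 + 0.1624i)
|11⟩: (-0.5572i - 0.4835i + 0.3985i - 0.5449)/2 = (-0.2725 - 0.3211i)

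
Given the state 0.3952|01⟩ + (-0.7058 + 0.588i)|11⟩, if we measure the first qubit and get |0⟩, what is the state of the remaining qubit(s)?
|1⟩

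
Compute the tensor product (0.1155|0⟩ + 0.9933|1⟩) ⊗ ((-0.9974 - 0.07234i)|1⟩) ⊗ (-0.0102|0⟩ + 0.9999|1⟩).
(0.001175 + 0.00008522i)|010⟩ + (-0.1152 - 0.008354i)|011⟩ + (0.01011 + 0.0007329i)|110⟩ + (-0.9906 - 0.07185i)|111⟩

amp(|b₁b₂…⟩) = product of the factor amplitudes for bits b₁, b₂, …; only kets whose every factor amplitude is nonzero survive.
|010⟩: (0.1155)(-0.9974 - 0.07234i)(-0.0102) = (0.001175 + 0.00008522i)
|011⟩: (0.1155)(-0.9974 - 0.07234i)(0.9999) = (-0.1152 - 0.008354i)
|110⟩: (0.9933)(-0.9974 - 0.07234i)(-0.0102) = (0.01011 + 0.0007329i)
|111⟩: (0.9933)(-0.9974 - 0.07234i)(0.9999) = (-0.9906 - 0.07185i)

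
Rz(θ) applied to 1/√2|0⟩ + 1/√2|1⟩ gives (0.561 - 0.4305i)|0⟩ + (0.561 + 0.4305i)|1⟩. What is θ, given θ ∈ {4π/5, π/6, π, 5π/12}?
5π/12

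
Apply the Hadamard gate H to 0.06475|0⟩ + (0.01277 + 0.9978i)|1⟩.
(0.05481 + 0.7056i)|0⟩ + (0.03676 - 0.7056i)|1⟩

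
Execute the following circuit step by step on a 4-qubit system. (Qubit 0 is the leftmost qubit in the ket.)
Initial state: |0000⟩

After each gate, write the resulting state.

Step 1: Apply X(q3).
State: |0001⟩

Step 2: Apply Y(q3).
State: -i|0000⟩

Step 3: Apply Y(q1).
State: |0100⟩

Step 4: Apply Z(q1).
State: -|0100⟩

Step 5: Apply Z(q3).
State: -|0100⟩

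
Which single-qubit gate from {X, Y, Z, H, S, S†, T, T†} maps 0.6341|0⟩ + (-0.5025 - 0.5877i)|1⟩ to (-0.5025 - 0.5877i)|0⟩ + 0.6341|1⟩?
X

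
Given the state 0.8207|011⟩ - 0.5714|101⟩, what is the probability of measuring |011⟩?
0.6735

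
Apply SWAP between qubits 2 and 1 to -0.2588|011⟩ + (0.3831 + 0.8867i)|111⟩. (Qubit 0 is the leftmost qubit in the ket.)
-0.2588|011⟩ + (0.3831 + 0.8867i)|111⟩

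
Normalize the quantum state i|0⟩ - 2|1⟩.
(1/√5)i|0⟩ - 0.8944|1⟩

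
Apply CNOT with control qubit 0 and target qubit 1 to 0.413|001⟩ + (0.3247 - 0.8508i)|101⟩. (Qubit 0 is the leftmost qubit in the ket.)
0.413|001⟩ + (0.3247 - 0.8508i)|111⟩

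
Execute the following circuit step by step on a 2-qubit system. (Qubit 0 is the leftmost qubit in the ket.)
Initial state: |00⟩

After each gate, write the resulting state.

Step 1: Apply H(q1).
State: 1/√2|00⟩ + 1/√2|01⟩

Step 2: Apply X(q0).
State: 1/√2|10⟩ + 1/√2|11⟩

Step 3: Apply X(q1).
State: 1/√2|10⟩ + 1/√2|11⟩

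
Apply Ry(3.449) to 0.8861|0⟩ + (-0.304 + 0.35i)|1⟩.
(0.1648 - 0.3459i)|0⟩ + (0.9222 - 0.05358i)|1⟩

Ry(3.449) = [[cos(θ/2), −sin(θ/2)], [sin(θ/2), cos(θ/2)]]; θ = 3.449, cos(θ/2) ≈ -0.153099, sin(θ/2) ≈ 0.988211.
With a = amp(|0⟩) = 0.8861 and b = amp(|1⟩) = (-0.304 + 0.35i):
new amp(|0⟩) = (-0.153099)·a + (-0.988211)·b = (0.1648 - 0.3459i)
new amp(|1⟩) = (0.988211)·a + (-0.153099)·b = (0.9222 - 0.05358i)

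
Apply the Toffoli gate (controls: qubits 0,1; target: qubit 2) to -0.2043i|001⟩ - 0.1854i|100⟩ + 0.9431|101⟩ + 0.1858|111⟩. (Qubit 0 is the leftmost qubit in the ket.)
-0.2043i|001⟩ - 0.1854i|100⟩ + 0.9431|101⟩ + 0.1858|110⟩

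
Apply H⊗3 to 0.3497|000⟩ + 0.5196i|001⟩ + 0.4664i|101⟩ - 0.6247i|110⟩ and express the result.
(0.1236 + 0.1277i)|000⟩ + (0.1236 - 0.5695i)|001⟩ + (0.1236 + 0.5695i)|010⟩ + (0.1236 - 0.1277i)|011⟩ + (0.1236 + 0.2397i)|100⟩ + (0.1236 + 0.2021i)|101⟩ + (0.1236 - 0.2021i)|110⟩ + (0.1236 - 0.2397i)|111⟩

H⊗3 gives amp(|y⟩) = (1/2√2) Σ_x (−1)^(x·y) amp(|x⟩), where x·y is the number of positions in which both x and y have a 1.
|000⟩: (0.3497 + 0.5196i + 0.4664i - 0.6247i)/(2√2) = (0.1236 + 0.1277i)
|001⟩: (0.3497 - 0.5196i - 0.4664i - 0.6247i)/(2√2) = (0.1236 - 0.5695i)
|010⟩: (0.3497 + 0.5196i + 0.4664i + 0.6247i)/(2√2) = (0.1236 + 0.5695i)
|011⟩: (0.3497 - 0.5196i - 0.4664i + 0.6247i)/(2√2) = (0.1236 - 0.1277i)
|100⟩: (0.3497 + 0.5196i - 0.4664i + 0.6247i)/(2√2) = (0.1236 + 0.2397i)
|101⟩: (0.3497 - 0.5196i + 0.4664i + 0.6247i)/(2√2) = (0.1236 + 0.2021i)
|110⟩: (0.3497 + 0.5196i - 0.4664i - 0.6247i)/(2√2) = (0.1236 - 0.2021i)
|111⟩: (0.3497 - 0.5196i + 0.4664i - 0.6247i)/(2√2) = (0.1236 - 0.2397i)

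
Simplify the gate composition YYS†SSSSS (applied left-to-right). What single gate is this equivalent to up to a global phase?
I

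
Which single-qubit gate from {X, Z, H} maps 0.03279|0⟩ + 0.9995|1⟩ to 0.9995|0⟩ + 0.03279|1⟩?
X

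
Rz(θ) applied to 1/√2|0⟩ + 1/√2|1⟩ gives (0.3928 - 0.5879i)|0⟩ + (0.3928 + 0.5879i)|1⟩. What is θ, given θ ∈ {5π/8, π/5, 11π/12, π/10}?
5π/8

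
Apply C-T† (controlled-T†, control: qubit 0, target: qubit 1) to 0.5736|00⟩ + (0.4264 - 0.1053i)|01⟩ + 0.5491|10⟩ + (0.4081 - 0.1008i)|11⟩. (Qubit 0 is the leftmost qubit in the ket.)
0.5736|00⟩ + (0.4264 - 0.1053i)|01⟩ + 0.5491|10⟩ + (0.2173 - 0.3598i)|11⟩

C-T† leaves the control-|0⟩ kets |00⟩, |01⟩ unchanged and applies T† to qubit 1 on the control-|1⟩ pair (|10⟩, |11⟩).
T† = [[1, 0], [0, (1/√2 - (1/√2)i)]].
With a = amp(|10⟩) = 0.5491 and b = amp(|11⟩) = (0.4081 - 0.1008i):
new amp(|10⟩) = (1)·a = 0.5491
new amp(|11⟩) = (1/√2 - (1/√2)i)·b = (0.2173 - 0.3598i)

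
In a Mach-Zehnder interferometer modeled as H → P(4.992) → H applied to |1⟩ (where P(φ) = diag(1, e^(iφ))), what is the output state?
(0.362 + 0.4806i)|0⟩ + (0.638 - 0.4806i)|1⟩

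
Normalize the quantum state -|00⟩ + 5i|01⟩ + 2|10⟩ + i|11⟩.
-0.1796|00⟩ + 0.898i|01⟩ + 0.3592|10⟩ + 0.1796i|11⟩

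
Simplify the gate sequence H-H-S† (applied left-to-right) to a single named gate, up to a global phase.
S†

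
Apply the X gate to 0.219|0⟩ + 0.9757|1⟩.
0.9757|0⟩ + 0.219|1⟩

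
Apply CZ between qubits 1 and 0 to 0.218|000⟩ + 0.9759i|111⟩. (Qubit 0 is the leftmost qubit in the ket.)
0.218|000⟩ - 0.9759i|111⟩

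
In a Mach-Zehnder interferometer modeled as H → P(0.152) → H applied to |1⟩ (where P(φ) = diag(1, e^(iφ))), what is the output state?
(0.005765 - 0.07571i)|0⟩ + (0.9942 + 0.07571i)|1⟩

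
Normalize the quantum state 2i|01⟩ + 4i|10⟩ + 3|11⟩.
0.3714i|01⟩ + 0.7428i|10⟩ + 0.5571|11⟩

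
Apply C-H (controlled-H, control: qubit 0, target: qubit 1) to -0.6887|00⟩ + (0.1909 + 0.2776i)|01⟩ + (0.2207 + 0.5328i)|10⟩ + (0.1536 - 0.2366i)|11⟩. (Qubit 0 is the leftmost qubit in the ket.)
-0.6887|00⟩ + (0.1909 + 0.2776i)|01⟩ + (0.2647 + 0.2094i)|10⟩ + (0.04745 + 0.544i)|11⟩

C-H leaves the control-|0⟩ kets |00⟩, |01⟩ unchanged and applies H to qubit 1 on the control-|1⟩ pair (|10⟩, |11⟩).
H = [[1/√2, 1/√2], [1/√2, -1/√2]].
With a = amp(|10⟩) = (0.2207 + 0.5328i) and b = amp(|11⟩) = (0.1536 - 0.2366i):
new amp(|10⟩) = (1/√2)·a + (1/√2)·b = (0.2647 + 0.2094i)
new amp(|11⟩) = (1/√2)·a + (-1/√2)·b = (0.04745 + 0.544i)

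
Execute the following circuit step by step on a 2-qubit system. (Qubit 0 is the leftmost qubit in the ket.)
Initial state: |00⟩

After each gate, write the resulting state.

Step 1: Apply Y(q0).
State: i|10⟩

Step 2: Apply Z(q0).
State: -i|10⟩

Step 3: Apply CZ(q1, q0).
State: -i|10⟩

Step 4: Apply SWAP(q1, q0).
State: -i|01⟩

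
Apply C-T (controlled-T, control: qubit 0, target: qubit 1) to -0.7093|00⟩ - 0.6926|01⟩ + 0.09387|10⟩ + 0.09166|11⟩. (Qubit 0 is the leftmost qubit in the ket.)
-0.7093|00⟩ - 0.6926|01⟩ + 0.09387|10⟩ + (0.06481 + 0.06481i)|11⟩

C-T leaves the control-|0⟩ kets |00⟩, |01⟩ unchanged and applies T to qubit 1 on the control-|1⟩ pair (|10⟩, |11⟩).
T = [[1, 0], [0, (1/√2 + (1/√2)i)]].
With a = amp(|10⟩) = 0.09387 and b = amp(|11⟩) = 0.09166:
new amp(|10⟩) = (1)·a = 0.09387
new amp(|11⟩) = (1/√2 + (1/√2)i)·b = (0.06481 + 0.06481i)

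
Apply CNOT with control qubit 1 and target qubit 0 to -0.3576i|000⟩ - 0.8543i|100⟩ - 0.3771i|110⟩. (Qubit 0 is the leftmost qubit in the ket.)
-0.3576i|000⟩ - 0.3771i|010⟩ - 0.8543i|100⟩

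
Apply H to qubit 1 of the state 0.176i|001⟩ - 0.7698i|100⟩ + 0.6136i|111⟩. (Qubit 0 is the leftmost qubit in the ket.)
0.1245i|001⟩ + 0.1245i|011⟩ - 0.5443i|100⟩ + 0.4339i|101⟩ - 0.5443i|110⟩ - 0.4339i|111⟩

H on qubit 1 mixes each pair of kets that differ only in qubit 1: amplitudes (a, b) of (|…0…⟩, |…1…⟩) become ((a + b)/√2, (a − b)/√2). Kets absent from the input have amplitude 0.
(|001⟩, |011⟩): (a, b) = (0.176i, 0) → (0.1245i, 0.1245i)
(|100⟩, |110⟩): (a, b) = (-0.7698i, 0) → (-0.5443i, -0.5443i)
(|101⟩, |111⟩): (a, b) = (0, 0.6136i) → (0.4339i, -0.4339i)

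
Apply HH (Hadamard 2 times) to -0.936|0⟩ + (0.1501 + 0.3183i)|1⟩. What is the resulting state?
-0.936|0⟩ + (0.1501 + 0.3183i)|1⟩

H² = I, so an even number of Hadamards cancels: H^2 = I and the state is unchanged.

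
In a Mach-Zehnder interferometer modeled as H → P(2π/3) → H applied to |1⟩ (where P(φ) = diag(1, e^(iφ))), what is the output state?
(0.75 - 0.433i)|0⟩ + (0.25 + 0.433i)|1⟩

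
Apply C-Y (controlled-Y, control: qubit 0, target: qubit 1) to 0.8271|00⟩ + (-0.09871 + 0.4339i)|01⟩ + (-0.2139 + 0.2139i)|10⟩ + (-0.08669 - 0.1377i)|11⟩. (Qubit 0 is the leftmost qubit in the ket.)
0.8271|00⟩ + (-0.09871 + 0.4339i)|01⟩ + (-0.1377 + 0.08669i)|10⟩ + (-0.2139 - 0.2139i)|11⟩

C-Y leaves the control-|0⟩ kets |00⟩, |01⟩ unchanged and applies Y to qubit 1 on the control-|1⟩ pair (|10⟩, |11⟩).
Y = [[0, -i], [i, 0]].
With a = amp(|10⟩) = (-0.2139 + 0.2139i) and b = amp(|11⟩) = (-0.08669 - 0.1377i):
new amp(|10⟩) = (-i)·b = (-0.1377 + 0.08669i)
new amp(|11⟩) = (i)·a = (-0.2139 - 0.2139i)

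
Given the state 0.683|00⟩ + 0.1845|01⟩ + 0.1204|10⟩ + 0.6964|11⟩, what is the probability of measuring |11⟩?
0.485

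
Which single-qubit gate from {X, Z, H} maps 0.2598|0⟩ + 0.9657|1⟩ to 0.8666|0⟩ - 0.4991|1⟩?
H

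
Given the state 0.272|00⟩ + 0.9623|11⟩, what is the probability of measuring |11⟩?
0.926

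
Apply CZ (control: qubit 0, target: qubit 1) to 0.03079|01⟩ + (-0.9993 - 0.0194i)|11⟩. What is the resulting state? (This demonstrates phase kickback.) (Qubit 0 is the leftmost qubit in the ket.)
0.03079|01⟩ + (0.9993 + 0.0194i)|11⟩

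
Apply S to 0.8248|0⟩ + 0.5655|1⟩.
0.8248|0⟩ + 0.5655i|1⟩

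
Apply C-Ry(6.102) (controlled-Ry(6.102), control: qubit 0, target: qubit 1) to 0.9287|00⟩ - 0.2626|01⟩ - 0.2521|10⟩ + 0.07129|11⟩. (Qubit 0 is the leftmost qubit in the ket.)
0.9287|00⟩ - 0.2626|01⟩ + 0.2446|10⟩ - 0.0938|11⟩

C-Ry(6.102) leaves the control-|0⟩ kets |00⟩, |01⟩ unchanged and applies Ry(6.102) to qubit 1 on the control-|1⟩ pair (|10⟩, |11⟩).
Ry(6.102) = [[cos(θ/2), −sin(θ/2)], [sin(θ/2), cos(θ/2)]]; θ = 6.102, cos(θ/2) ≈ -0.995899, sin(θ/2) ≈ 0.0904688.
With a = amp(|10⟩) = -0.2521 and b = amp(|11⟩) = 0.07129:
new amp(|10⟩) = (-0.995899)·a + (-0.0904688)·b = 0.2446
new amp(|11⟩) = (0.0904688)·a + (-0.995899)·b = -0.0938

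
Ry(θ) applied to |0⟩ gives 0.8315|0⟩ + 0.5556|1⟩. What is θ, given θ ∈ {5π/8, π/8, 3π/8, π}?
3π/8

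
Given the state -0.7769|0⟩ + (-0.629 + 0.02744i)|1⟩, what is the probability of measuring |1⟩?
0.3964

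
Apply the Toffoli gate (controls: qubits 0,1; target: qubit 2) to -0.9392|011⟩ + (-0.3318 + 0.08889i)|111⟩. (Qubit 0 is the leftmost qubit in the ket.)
-0.9392|011⟩ + (-0.3318 + 0.08889i)|110⟩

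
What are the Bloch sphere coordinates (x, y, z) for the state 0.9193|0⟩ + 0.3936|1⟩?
(0.7237, 0, 0.6902)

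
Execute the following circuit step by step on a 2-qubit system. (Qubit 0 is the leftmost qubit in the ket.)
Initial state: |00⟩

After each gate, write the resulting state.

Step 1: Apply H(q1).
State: 1/√2|00⟩ + 1/√2|01⟩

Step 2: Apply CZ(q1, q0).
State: 1/√2|00⟩ + 1/√2|01⟩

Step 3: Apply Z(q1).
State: 1/√2|00⟩ - 1/√2|01⟩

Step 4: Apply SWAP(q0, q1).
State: 1/√2|00⟩ - 1/√2|10⟩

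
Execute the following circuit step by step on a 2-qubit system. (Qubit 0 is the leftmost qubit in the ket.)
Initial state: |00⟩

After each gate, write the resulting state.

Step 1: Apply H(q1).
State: 1/√2|00⟩ + 1/√2|01⟩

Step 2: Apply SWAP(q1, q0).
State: 1/√2|00⟩ + 1/√2|10⟩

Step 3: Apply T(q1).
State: 1/√2|00⟩ + 1/√2|10⟩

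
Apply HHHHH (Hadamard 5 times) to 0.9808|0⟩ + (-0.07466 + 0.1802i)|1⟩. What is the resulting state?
(0.6407 + 0.1274i)|0⟩ + (0.7463 - 0.1274i)|1⟩

H² = I, so H^5 = H: a single Hadamard. With (a, b) = (0.9808, (-0.07466 + 0.1802i)), H gives ((a + b)/√2, (a − b)/√2) = ((0.6407 + 0.1274i), (0.7463 - 0.1274i)).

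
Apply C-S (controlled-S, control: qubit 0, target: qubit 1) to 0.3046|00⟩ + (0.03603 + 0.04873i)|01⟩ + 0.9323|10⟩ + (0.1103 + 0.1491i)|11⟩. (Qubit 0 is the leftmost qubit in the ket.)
0.3046|00⟩ + (0.03603 + 0.04873i)|01⟩ + 0.9323|10⟩ + (-0.1491 + 0.1103i)|11⟩

C-S leaves the control-|0⟩ kets |00⟩, |01⟩ unchanged and applies S to qubit 1 on the control-|1⟩ pair (|10⟩, |11⟩).
S = [[1, 0], [0, i]].
With a = amp(|10⟩) = 0.9323 and b = amp(|11⟩) = (0.1103 + 0.1491i):
new amp(|10⟩) = (1)·a = 0.9323
new amp(|11⟩) = (i)·b = (-0.1491 + 0.1103i)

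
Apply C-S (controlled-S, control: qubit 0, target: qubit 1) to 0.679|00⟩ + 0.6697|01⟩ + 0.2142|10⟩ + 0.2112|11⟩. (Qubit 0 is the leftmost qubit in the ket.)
0.679|00⟩ + 0.6697|01⟩ + 0.2142|10⟩ + 0.2112i|11⟩

C-S leaves the control-|0⟩ kets |00⟩, |01⟩ unchanged and applies S to qubit 1 on the control-|1⟩ pair (|10⟩, |11⟩).
S = [[1, 0], [0, i]].
With a = amp(|10⟩) = 0.2142 and b = amp(|11⟩) = 0.2112:
new amp(|10⟩) = (1)·a = 0.2142
new amp(|11⟩) = (i)·b = 0.2112i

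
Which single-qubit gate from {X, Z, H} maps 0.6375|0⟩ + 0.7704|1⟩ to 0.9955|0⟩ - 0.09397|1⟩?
H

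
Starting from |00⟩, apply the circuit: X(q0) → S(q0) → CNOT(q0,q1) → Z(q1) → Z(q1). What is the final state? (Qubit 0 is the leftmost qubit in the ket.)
i|11⟩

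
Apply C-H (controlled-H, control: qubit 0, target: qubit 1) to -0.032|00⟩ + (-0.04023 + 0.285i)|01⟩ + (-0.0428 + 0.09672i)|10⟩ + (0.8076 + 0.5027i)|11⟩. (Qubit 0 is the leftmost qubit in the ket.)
-0.032|00⟩ + (-0.04023 + 0.285i)|01⟩ + (0.5408 + 0.4239i)|10⟩ + (-0.6013 - 0.2871i)|11⟩

C-H leaves the control-|0⟩ kets |00⟩, |01⟩ unchanged and applies H to qubit 1 on the control-|1⟩ pair (|10⟩, |11⟩).
H = [[1/√2, 1/√2], [1/√2, -1/√2]].
With a = amp(|10⟩) = (-0.0428 + 0.09672i) and b = amp(|11⟩) = (0.8076 + 0.5027i):
new amp(|10⟩) = (1/√2)·a + (1/√2)·b = (0.5408 + 0.4239i)
new amp(|11⟩) = (1/√2)·a + (-1/√2)·b = (-0.6013 - 0.2871i)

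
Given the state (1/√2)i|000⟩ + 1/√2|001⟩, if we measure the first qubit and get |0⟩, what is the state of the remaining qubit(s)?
(1/√2)i|00⟩ + 1/√2|01⟩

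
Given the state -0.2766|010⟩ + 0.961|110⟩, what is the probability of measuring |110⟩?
0.9235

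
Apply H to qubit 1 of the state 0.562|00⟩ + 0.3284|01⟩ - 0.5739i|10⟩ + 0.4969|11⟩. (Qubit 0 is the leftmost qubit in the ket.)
0.6296|00⟩ + 0.1652|01⟩ + (0.3514 - 0.4058i)|10⟩ + (-0.3514 - 0.4058i)|11⟩

H on qubit 1 mixes each pair of kets that differ only in qubit 1: amplitudes (a, b) of (|…0…⟩, |…1…⟩) become ((a + b)/√2, (a − b)/√2). Kets absent from the input have amplitude 0.
(|00⟩, |01⟩): (a, b) = (0.562, 0.3284) → (0.6296, 0.1652)
(|10⟩, |11⟩): (a, b) = (-0.5739i, 0.4969) → ((0.3514 - 0.4058i), (-0.3514 - 0.4058i))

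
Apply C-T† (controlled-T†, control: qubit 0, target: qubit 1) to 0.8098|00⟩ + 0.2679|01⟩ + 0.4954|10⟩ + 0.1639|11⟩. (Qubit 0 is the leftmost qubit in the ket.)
0.8098|00⟩ + 0.2679|01⟩ + 0.4954|10⟩ + (0.1159 - 0.1159i)|11⟩

C-T† leaves the control-|0⟩ kets |00⟩, |01⟩ unchanged and applies T† to qubit 1 on the control-|1⟩ pair (|10⟩, |11⟩).
T† = [[1, 0], [0, (1/√2 - (1/√2)i)]].
With a = amp(|10⟩) = 0.4954 and b = amp(|11⟩) = 0.1639:
new amp(|10⟩) = (1)·a = 0.4954
new amp(|11⟩) = (1/√2 - (1/√2)i)·b = (0.1159 - 0.1159i)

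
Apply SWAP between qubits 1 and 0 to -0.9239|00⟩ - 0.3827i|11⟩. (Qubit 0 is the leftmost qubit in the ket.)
-0.9239|00⟩ - 0.3827i|11⟩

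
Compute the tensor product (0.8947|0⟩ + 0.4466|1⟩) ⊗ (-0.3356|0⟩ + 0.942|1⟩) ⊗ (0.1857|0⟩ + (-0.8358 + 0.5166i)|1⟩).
-0.05576|000⟩ + (0.251 - 0.1551i)|001⟩ + 0.1565|010⟩ + (-0.7044 + 0.4354i)|011⟩ - 0.02783|100⟩ + (0.1253 - 0.07743i)|101⟩ + 0.07812|110⟩ + (-0.3516 + 0.2173i)|111⟩

amp(|b₁b₂…⟩) = product of the factor amplitudes for bits b₁, b₂, …; only kets whose every factor amplitude is nonzero survive.
|000⟩: (0.8947)(-0.3356)(0.1857) = -0.05576
|001⟩: (0.8947)(-0.3356)(-0.8358 + 0.5166i) = (0.251 - 0.1551i)
|010⟩: (0.8947)(0.942)(0.1857) = 0.1565
|011⟩: (0.8947)(0.942)(-0.8358 + 0.5166i) = (-0.7044 + 0.4354i)
|100⟩: (0.4466)(-0.3356)(0.1857) = -0.02783
|101⟩: (0.4466)(-0.3356)(-0.8358 + 0.5166i) = (0.1253 - 0.07743i)
|110⟩: (0.4466)(0.942)(0.1857) = 0.07812
|111⟩: (0.4466)(0.942)(-0.8358 + 0.5166i) = (-0.3516 + 0.2173i)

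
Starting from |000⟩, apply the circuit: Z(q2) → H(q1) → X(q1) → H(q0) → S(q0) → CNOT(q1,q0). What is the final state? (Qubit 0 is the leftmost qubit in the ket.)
1/2|000⟩ + (1/2)i|010⟩ + (1/2)i|100⟩ + 1/2|110⟩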